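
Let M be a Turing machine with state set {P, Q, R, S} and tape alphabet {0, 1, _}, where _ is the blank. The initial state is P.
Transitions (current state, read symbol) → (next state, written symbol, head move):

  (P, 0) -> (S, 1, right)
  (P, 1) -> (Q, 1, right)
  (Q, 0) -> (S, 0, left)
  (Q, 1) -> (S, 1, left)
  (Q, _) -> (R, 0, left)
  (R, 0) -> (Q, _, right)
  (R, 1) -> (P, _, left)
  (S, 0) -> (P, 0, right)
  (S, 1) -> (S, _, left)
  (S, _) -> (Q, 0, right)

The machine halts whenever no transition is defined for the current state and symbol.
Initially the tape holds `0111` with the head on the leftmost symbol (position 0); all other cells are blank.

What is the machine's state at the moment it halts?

P | _[0]111   read 0 → write 1, move right, go to S
S | _1[1]11   read 1 → write _, move left, go to S
S | _[1]_11   read 1 → write _, move left, go to S
S | [_]__11   read _ → write 0, move right, go to Q
Q | 0[_]_11   read _ → write 0, move left, go to R
R | [0]0_11   read 0 → write _, move right, go to Q
Q | _[0]_11   read 0 → write 0, move left, go to S
S | [_]0_11   read _ → write 0, move right, go to Q
Q | 0[0]_11   read 0 → write 0, move left, go to S
S | [0]0_11   read 0 → write 0, move right, go to P
P | 0[0]_11   read 0 → write 1, move right, go to S
S | 01[_]11   read _ → write 0, move right, go to Q
Q | 010[1]1   read 1 → write 1, move left, go to S
S | 01[0]11   read 0 → write 0, move right, go to P
P | 010[1]1   read 1 → write 1, move right, go to Q
Q | 0101[1]   read 1 → write 1, move left, go to S
S | 010[1]1   read 1 → write _, move left, go to S
S | 01[0]_1   read 0 → write 0, move right, go to P
P | 010[_]1
No transition is defined for (P, _); M halts in state P.

P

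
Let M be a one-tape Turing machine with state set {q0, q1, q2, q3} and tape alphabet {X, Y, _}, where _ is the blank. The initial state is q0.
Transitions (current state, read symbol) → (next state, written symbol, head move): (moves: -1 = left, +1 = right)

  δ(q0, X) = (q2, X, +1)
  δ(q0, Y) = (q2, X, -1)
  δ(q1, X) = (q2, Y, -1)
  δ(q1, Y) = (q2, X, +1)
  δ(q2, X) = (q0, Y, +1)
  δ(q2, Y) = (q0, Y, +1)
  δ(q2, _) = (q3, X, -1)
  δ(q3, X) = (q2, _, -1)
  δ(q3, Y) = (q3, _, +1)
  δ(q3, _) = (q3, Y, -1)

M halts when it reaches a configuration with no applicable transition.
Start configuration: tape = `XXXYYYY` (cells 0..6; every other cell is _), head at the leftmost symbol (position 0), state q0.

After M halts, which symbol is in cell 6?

_

state=q0 head=0 tape=[X]XXYYYY_   (q0,X)→(q2,X,+1)
state=q2 head=1 tape=X[X]XYYYY_   (q2,X)→(q0,Y,+1)
state=q0 head=2 tape=XY[X]YYYY_   (q0,X)→(q2,X,+1)
state=q2 head=3 tape=XYX[Y]YYY_   (q2,Y)→(q0,Y,+1)
state=q0 head=4 tape=XYXY[Y]YY_   (q0,Y)→(q2,X,-1)
state=q2 head=3 tape=XYX[Y]XYY_   (q2,Y)→(q0,Y,+1)
state=q0 head=4 tape=XYXY[X]YY_   (q0,X)→(q2,X,+1)
state=q2 head=5 tape=XYXYX[Y]Y_   (q2,Y)→(q0,Y,+1)
state=q0 head=6 tape=XYXYXY[Y]_   (q0,Y)→(q2,X,-1)
state=q2 head=5 tape=XYXYX[Y]X_   (q2,Y)→(q0,Y,+1)
state=q0 head=6 tape=XYXYXY[X]_   (q0,X)→(q2,X,+1)
state=q2 head=7 tape=XYXYXYX[_]   (q2,_)→(q3,X,-1)
state=q3 head=6 tape=XYXYXY[X]X   (q3,X)→(q2,_,-1)
state=q2 head=5 tape=XYXYX[Y]_X   (q2,Y)→(q0,Y,+1)
state=q0 head=6 tape=XYXYXY[_]X
Cell 6 holds _ when M halts.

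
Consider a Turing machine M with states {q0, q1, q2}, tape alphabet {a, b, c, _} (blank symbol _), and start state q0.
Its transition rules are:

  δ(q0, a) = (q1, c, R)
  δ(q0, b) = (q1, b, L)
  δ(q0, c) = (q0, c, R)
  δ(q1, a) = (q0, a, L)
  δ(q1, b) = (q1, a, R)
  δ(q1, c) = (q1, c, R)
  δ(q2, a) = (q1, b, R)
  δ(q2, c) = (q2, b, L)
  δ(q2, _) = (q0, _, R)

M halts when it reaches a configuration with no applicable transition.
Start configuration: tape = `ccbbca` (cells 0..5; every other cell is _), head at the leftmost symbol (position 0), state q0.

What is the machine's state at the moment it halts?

q0 | [c]cbbca_   read c → write c, move R, go to q0
q0 | c[c]bbca_   read c → write c, move R, go to q0
q0 | cc[b]bca_   read b → write b, move L, go to q1
q1 | c[c]bbca_   read c → write c, move R, go to q1
q1 | cc[b]bca_   read b → write a, move R, go to q1
q1 | cca[b]ca_   read b → write a, move R, go to q1
q1 | ccaa[c]a_   read c → write c, move R, go to q1
q1 | ccaac[a]_   read a → write a, move L, go to q0
q0 | ccaa[c]a_   read c → write c, move R, go to q0
q0 | ccaac[a]_   read a → write c, move R, go to q1
q1 | ccaacc[_]
No transition is defined for (q1, _); M halts in state q1.

q1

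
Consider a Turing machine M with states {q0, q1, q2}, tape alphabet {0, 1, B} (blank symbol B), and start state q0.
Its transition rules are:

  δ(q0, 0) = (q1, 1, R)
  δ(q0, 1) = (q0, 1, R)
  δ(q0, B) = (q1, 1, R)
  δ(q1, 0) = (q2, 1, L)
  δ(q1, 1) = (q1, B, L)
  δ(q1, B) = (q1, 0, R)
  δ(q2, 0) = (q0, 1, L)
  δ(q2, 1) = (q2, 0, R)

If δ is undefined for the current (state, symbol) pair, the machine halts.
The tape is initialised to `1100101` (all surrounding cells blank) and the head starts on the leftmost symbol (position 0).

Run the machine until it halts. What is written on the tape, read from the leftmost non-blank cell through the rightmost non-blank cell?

111100

state=q0 head=0 tape=[1]100101   (q0,1)→(q0,1,R)
state=q0 head=1 tape=1[1]00101   (q0,1)→(q0,1,R)
state=q0 head=2 tape=11[0]0101   (q0,0)→(q1,1,R)
state=q1 head=3 tape=111[0]101   (q1,0)→(q2,1,L)
state=q2 head=2 tape=11[1]1101   (q2,1)→(q2,0,R)
state=q2 head=3 tape=110[1]101   (q2,1)→(q2,0,R)
state=q2 head=4 tape=1100[1]01   (q2,1)→(q2,0,R)
state=q2 head=5 tape=11000[0]1   (q2,0)→(q0,1,L)
state=q0 head=4 tape=1100[0]11   (q0,0)→(q1,1,R)
state=q1 head=5 tape=11001[1]1   (q1,1)→(q1,B,L)
state=q1 head=4 tape=1100[1]B1   (q1,1)→(q1,B,L)
state=q1 head=3 tape=110[0]BB1   (q1,0)→(q2,1,L)
state=q2 head=2 tape=11[0]1BB1   (q2,0)→(q0,1,L)
state=q0 head=1 tape=1[1]11BB1   (q0,1)→(q0,1,R)
state=q0 head=2 tape=11[1]1BB1   (q0,1)→(q0,1,R)
state=q0 head=3 tape=111[1]BB1   (q0,1)→(q0,1,R)
state=q0 head=4 tape=1111[B]B1   (q0,B)→(q1,1,R)
state=q1 head=5 tape=11111[B]1   (q1,B)→(q1,0,R)
state=q1 head=6 tape=111110[1]   (q1,1)→(q1,B,L)
state=q1 head=5 tape=11111[0]B   (q1,0)→(q2,1,L)
state=q2 head=4 tape=1111[1]1B   (q2,1)→(q2,0,R)
state=q2 head=5 tape=11110[1]B   (q2,1)→(q2,0,R)
state=q2 head=6 tape=111100[B]
The non-blank tape span at halt is 111100.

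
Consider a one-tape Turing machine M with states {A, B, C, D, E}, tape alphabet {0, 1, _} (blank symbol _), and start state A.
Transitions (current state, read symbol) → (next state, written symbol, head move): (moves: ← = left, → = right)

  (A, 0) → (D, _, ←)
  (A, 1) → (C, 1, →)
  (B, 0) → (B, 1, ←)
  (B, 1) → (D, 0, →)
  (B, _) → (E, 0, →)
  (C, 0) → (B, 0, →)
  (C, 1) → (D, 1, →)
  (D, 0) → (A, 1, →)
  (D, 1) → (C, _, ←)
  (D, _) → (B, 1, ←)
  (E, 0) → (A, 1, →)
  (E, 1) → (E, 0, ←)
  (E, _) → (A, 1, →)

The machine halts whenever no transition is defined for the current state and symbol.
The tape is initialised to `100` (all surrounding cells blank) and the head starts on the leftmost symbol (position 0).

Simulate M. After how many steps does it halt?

state=A head=0 tape=[1]00_   (A,1)→(C,1,→)
state=C head=1 tape=1[0]0_   (C,0)→(B,0,→)
state=B head=2 tape=10[0]_   (B,0)→(B,1,←)
state=B head=1 tape=1[0]1_   (B,0)→(B,1,←)
state=B head=0 tape=[1]11_   (B,1)→(D,0,→)
state=D head=1 tape=0[1]1_   (D,1)→(C,_,←)
state=C head=0 tape=[0]_1_   (C,0)→(B,0,→)
state=B head=1 tape=0[_]1_   (B,_)→(E,0,→)
state=E head=2 tape=00[1]_   (E,1)→(E,0,←)
state=E head=1 tape=0[0]0_   (E,0)→(A,1,→)
state=A head=2 tape=01[0]_   (A,0)→(D,_,←)
state=D head=1 tape=0[1]__   (D,1)→(C,_,←)
state=C head=0 tape=[0]___   (C,0)→(B,0,→)
state=B head=1 tape=0[_]__   (B,_)→(E,0,→)
state=E head=2 tape=00[_]_   (E,_)→(A,1,→)
state=A head=3 tape=001[_]
M halts after 15 transitions.

15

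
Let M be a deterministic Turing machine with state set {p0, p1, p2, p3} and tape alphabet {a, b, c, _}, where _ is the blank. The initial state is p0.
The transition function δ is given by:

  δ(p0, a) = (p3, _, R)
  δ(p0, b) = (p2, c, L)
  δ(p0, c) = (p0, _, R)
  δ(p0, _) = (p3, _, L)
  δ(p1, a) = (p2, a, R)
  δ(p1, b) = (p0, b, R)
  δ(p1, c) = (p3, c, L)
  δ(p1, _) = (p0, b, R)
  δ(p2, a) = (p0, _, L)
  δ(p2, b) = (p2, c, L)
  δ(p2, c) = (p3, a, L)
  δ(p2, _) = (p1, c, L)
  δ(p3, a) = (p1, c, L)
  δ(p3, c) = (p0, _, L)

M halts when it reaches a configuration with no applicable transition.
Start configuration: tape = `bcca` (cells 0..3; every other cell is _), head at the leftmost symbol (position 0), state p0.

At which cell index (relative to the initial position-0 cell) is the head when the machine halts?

p0 | __[b]cca_   read b → write c, move L, go to p2
p2 | _[_]ccca_   read _ → write c, move L, go to p1
p1 | [_]cccca_   read _ → write b, move R, go to p0
p0 | b[c]ccca_   read c → write _, move R, go to p0
p0 | b_[c]cca_   read c → write _, move R, go to p0
p0 | b__[c]ca_   read c → write _, move R, go to p0
p0 | b___[c]a_   read c → write _, move R, go to p0
p0 | b____[a]_   read a → write _, move R, go to p3
p3 | b_____[_]
At halt the head is at cell 4.

4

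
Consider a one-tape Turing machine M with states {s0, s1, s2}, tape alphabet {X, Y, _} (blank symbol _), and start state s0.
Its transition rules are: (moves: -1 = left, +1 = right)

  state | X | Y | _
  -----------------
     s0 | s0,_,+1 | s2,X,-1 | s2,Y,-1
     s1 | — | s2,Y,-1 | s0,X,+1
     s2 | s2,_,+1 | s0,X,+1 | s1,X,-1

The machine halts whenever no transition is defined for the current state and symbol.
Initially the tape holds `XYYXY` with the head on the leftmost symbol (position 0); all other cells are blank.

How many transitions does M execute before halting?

state=s0 head=0 tape=_[X]YYXY_   (s0,X)→(s0,_,+1)
state=s0 head=1 tape=__[Y]YXY_   (s0,Y)→(s2,X,-1)
state=s2 head=0 tape=_[_]XYXY_   (s2,_)→(s1,X,-1)
state=s1 head=-1 tape=[_]XXYXY_   (s1,_)→(s0,X,+1)
state=s0 head=0 tape=X[X]XYXY_   (s0,X)→(s0,_,+1)
state=s0 head=1 tape=X_[X]YXY_   (s0,X)→(s0,_,+1)
state=s0 head=2 tape=X__[Y]XY_   (s0,Y)→(s2,X,-1)
state=s2 head=1 tape=X_[_]XXY_   (s2,_)→(s1,X,-1)
state=s1 head=0 tape=X[_]XXXY_   (s1,_)→(s0,X,+1)
state=s0 head=1 tape=XX[X]XXY_   (s0,X)→(s0,_,+1)
state=s0 head=2 tape=XX_[X]XY_   (s0,X)→(s0,_,+1)
state=s0 head=3 tape=XX__[X]Y_   (s0,X)→(s0,_,+1)
state=s0 head=4 tape=XX___[Y]_   (s0,Y)→(s2,X,-1)
state=s2 head=3 tape=XX__[_]X_   (s2,_)→(s1,X,-1)
state=s1 head=2 tape=XX_[_]XX_   (s1,_)→(s0,X,+1)
state=s0 head=3 tape=XX_X[X]X_   (s0,X)→(s0,_,+1)
state=s0 head=4 tape=XX_X_[X]_   (s0,X)→(s0,_,+1)
state=s0 head=5 tape=XX_X__[_]   (s0,_)→(s2,Y,-1)
state=s2 head=4 tape=XX_X_[_]Y   (s2,_)→(s1,X,-1)
state=s1 head=3 tape=XX_X[_]XY   (s1,_)→(s0,X,+1)
state=s0 head=4 tape=XX_XX[X]Y   (s0,X)→(s0,_,+1)
state=s0 head=5 tape=XX_XX_[Y]   (s0,Y)→(s2,X,-1)
state=s2 head=4 tape=XX_XX[_]X   (s2,_)→(s1,X,-1)
state=s1 head=3 tape=XX_X[X]XX
M halts after 23 transitions.

23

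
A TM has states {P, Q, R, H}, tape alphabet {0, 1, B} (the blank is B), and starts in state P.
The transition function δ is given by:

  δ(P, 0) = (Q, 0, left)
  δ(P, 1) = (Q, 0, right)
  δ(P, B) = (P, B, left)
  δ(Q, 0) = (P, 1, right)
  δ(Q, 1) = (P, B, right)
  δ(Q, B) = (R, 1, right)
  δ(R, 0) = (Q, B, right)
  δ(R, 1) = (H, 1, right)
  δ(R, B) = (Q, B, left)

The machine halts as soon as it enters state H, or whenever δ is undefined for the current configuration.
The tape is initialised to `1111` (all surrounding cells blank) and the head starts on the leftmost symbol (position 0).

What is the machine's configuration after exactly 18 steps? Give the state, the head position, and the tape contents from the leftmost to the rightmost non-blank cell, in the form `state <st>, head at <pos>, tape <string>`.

state Q, head at 2, tape 001

P | [1]111B   read 1 → write 0, move right, go to Q
Q | 0[1]11B   read 1 → write B, move right, go to P
P | 0B[1]1B   read 1 → write 0, move right, go to Q
Q | 0B0[1]B   read 1 → write B, move right, go to P
P | 0B0B[B]   read B → write B, move left, go to P
P | 0B0[B]B   read B → write B, move left, go to P
P | 0B[0]BB   read 0 → write 0, move left, go to Q
Q | 0[B]0BB   read B → write 1, move right, go to R
R | 01[0]BB   read 0 → write B, move right, go to Q
Q | 01B[B]B   read B → write 1, move right, go to R
R | 01B1[B]   read B → write B, move left, go to Q
Q | 01B[1]B   read 1 → write B, move right, go to P
P | 01BB[B]   read B → write B, move left, go to P
P | 01B[B]B   read B → write B, move left, go to P
P | 01[B]BB   read B → write B, move left, go to P
P | 0[1]BBB   read 1 → write 0, move right, go to Q
Q | 00[B]BB   read B → write 1, move right, go to R
R | 001[B]B   read B → write B, move left, go to Q
Q | 00[1]BB
After 18 steps: state Q, head at 2, tape 001.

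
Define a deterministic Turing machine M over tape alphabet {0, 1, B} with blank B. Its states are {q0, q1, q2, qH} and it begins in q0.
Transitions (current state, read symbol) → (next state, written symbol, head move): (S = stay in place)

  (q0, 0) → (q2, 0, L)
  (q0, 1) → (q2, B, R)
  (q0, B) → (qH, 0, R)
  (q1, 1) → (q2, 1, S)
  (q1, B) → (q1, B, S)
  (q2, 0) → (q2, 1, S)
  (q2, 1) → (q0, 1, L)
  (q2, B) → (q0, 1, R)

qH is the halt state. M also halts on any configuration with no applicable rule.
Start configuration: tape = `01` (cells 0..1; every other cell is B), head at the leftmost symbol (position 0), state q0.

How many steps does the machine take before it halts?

5

q0 | BB[0]1   read 0 → write 0, move L, go to q2
q2 | B[B]01   read B → write 1, move R, go to q0
q0 | B1[0]1   read 0 → write 0, move L, go to q2
q2 | B[1]01   read 1 → write 1, move L, go to q0
q0 | [B]101   read B → write 0, move R, go to qH
qH | 0[1]01
M halts after 5 transitions.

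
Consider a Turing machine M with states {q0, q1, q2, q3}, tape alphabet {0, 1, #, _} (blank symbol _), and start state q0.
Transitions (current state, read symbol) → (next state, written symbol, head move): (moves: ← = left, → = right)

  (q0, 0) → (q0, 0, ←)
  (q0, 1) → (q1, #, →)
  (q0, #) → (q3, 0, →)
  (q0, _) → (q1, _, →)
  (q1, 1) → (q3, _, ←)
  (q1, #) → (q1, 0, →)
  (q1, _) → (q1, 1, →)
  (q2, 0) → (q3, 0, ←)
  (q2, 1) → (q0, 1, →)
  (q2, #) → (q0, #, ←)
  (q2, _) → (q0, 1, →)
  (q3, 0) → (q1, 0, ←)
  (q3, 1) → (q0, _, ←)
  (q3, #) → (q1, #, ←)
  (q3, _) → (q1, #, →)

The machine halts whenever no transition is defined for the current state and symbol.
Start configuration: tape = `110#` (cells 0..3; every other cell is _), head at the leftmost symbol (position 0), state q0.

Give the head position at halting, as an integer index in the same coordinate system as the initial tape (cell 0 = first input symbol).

2

q0 | _[1]10#   read 1 → write #, move →, go to q1
q1 | _#[1]0#   read 1 → write _, move ←, go to q3
q3 | _[#]_0#   read # → write #, move ←, go to q1
q1 | [_]#_0#   read _ → write 1, move →, go to q1
q1 | 1[#]_0#   read # → write 0, move →, go to q1
q1 | 10[_]0#   read _ → write 1, move →, go to q1
q1 | 101[0]#
At halt the head is at cell 2.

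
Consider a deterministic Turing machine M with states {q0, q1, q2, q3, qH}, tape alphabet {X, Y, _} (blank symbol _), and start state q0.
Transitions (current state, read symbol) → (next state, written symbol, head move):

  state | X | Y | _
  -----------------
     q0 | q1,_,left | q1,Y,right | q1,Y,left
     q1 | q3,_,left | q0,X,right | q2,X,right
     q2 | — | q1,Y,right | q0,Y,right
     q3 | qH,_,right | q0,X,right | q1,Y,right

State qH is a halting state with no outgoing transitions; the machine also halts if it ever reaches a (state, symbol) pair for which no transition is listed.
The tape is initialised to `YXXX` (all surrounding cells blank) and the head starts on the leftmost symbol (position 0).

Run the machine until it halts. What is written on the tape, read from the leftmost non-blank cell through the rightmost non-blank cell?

q0 | _[Y]XXX   read Y → write Y, move right, go to q1
q1 | _Y[X]XX   read X → write _, move left, go to q3
q3 | _[Y]_XX   read Y → write X, move right, go to q0
q0 | _X[_]XX   read _ → write Y, move left, go to q1
q1 | _[X]YXX   read X → write _, move left, go to q3
q3 | [_]_YXX   read _ → write Y, move right, go to q1
q1 | Y[_]YXX   read _ → write X, move right, go to q2
q2 | YX[Y]XX   read Y → write Y, move right, go to q1
q1 | YXY[X]X   read X → write _, move left, go to q3
q3 | YX[Y]_X   read Y → write X, move right, go to q0
q0 | YXX[_]X   read _ → write Y, move left, go to q1
q1 | YX[X]YX   read X → write _, move left, go to q3
q3 | Y[X]_YX   read X → write _, move right, go to qH
qH | Y_[_]YX
The non-blank tape span at halt is Y__YX.

Y__YX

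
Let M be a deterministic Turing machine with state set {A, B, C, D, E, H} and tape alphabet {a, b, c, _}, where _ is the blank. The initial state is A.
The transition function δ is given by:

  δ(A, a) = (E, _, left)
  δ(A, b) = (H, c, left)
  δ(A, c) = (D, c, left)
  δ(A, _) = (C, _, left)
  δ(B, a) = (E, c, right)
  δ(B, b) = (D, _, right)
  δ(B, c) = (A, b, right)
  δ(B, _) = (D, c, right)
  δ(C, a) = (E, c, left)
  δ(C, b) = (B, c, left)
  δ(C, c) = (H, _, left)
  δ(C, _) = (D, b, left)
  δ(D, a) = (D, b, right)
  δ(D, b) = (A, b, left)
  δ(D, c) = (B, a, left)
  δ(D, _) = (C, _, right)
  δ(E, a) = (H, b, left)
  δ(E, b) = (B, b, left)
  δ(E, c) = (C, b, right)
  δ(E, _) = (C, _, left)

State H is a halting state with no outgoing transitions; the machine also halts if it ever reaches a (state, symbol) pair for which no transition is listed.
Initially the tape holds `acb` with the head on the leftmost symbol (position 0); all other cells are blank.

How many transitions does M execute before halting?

state=A head=0 tape=_____[a]cb   (A,a)→(E,_,left)
state=E head=-1 tape=____[_]_cb   (E,_)→(C,_,left)
state=C head=-2 tape=___[_]__cb   (C,_)→(D,b,left)
state=D head=-3 tape=__[_]b__cb   (D,_)→(C,_,right)
state=C head=-2 tape=___[b]__cb   (C,b)→(B,c,left)
state=B head=-3 tape=__[_]c__cb   (B,_)→(D,c,right)
state=D head=-2 tape=__c[c]__cb   (D,c)→(B,a,left)
state=B head=-3 tape=__[c]a__cb   (B,c)→(A,b,right)
state=A head=-2 tape=__b[a]__cb   (A,a)→(E,_,left)
state=E head=-3 tape=__[b]___cb   (E,b)→(B,b,left)
state=B head=-4 tape=_[_]b___cb   (B,_)→(D,c,right)
state=D head=-3 tape=_c[b]___cb   (D,b)→(A,b,left)
state=A head=-4 tape=_[c]b___cb   (A,c)→(D,c,left)
state=D head=-5 tape=[_]cb___cb   (D,_)→(C,_,right)
state=C head=-4 tape=_[c]b___cb   (C,c)→(H,_,left)
state=H head=-5 tape=[_]_b___cb
M halts after 15 transitions.

15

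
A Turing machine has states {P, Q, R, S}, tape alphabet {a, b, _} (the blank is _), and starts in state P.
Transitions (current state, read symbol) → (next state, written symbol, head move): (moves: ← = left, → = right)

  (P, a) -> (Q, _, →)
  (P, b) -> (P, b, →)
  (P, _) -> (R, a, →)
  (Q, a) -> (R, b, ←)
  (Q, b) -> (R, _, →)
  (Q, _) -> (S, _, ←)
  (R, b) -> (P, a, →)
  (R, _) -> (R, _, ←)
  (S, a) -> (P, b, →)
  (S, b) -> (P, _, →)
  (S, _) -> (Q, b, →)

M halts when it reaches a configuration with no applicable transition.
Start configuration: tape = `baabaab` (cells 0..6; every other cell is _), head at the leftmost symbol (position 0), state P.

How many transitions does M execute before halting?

state=P head=0 tape=[b]aabaab__   (P,b)→(P,b,→)
state=P head=1 tape=b[a]abaab__   (P,a)→(Q,_,→)
state=Q head=2 tape=b_[a]baab__   (Q,a)→(R,b,←)
state=R head=1 tape=b[_]bbaab__   (R,_)→(R,_,←)
state=R head=0 tape=[b]_bbaab__   (R,b)→(P,a,→)
state=P head=1 tape=a[_]bbaab__   (P,_)→(R,a,→)
state=R head=2 tape=aa[b]baab__   (R,b)→(P,a,→)
state=P head=3 tape=aaa[b]aab__   (P,b)→(P,b,→)
state=P head=4 tape=aaab[a]ab__   (P,a)→(Q,_,→)
state=Q head=5 tape=aaab_[a]b__   (Q,a)→(R,b,←)
state=R head=4 tape=aaab[_]bb__   (R,_)→(R,_,←)
state=R head=3 tape=aaa[b]_bb__   (R,b)→(P,a,→)
state=P head=4 tape=aaaa[_]bb__   (P,_)→(R,a,→)
state=R head=5 tape=aaaaa[b]b__   (R,b)→(P,a,→)
state=P head=6 tape=aaaaaa[b]__   (P,b)→(P,b,→)
state=P head=7 tape=aaaaaab[_]_   (P,_)→(R,a,→)
state=R head=8 tape=aaaaaaba[_]   (R,_)→(R,_,←)
state=R head=7 tape=aaaaaab[a]_
M halts after 17 transitions.

17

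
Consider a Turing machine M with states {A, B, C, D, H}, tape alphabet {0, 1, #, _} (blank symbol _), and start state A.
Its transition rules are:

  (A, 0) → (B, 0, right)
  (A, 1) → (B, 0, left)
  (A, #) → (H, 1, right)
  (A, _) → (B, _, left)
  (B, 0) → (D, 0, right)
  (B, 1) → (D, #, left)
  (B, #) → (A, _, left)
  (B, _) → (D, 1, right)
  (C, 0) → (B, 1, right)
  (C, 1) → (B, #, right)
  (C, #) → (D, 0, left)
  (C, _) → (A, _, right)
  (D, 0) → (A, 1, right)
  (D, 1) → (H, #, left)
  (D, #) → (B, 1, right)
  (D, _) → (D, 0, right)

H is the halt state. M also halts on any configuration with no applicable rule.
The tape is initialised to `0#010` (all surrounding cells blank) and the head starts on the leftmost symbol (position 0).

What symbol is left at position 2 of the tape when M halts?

#

A | [0]#010   read 0 → write 0, move right, go to B
B | 0[#]010   read # → write _, move left, go to A
A | [0]_010   read 0 → write 0, move right, go to B
B | 0[_]010   read _ → write 1, move right, go to D
D | 01[0]10   read 0 → write 1, move right, go to A
A | 011[1]0   read 1 → write 0, move left, go to B
B | 01[1]00   read 1 → write #, move left, go to D
D | 0[1]#00   read 1 → write #, move left, go to H
H | [0]##00
Cell 2 holds # when M halts.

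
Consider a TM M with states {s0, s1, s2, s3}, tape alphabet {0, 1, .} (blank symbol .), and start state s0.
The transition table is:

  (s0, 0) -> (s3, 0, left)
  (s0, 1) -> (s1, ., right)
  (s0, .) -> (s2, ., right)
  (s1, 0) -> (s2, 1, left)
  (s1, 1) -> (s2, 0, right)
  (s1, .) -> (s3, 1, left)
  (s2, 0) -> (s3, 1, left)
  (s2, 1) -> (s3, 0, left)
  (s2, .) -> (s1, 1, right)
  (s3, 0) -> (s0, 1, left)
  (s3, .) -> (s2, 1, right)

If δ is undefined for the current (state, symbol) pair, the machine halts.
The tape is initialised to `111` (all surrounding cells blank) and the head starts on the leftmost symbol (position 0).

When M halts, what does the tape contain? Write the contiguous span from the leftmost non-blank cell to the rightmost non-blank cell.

110

s0 | [1]11   read 1 → write ., move right, go to s1
s1 | .[1]1   read 1 → write 0, move right, go to s2
s2 | .0[1]   read 1 → write 0, move left, go to s3
s3 | .[0]0   read 0 → write 1, move left, go to s0
s0 | [.]10   read . → write ., move right, go to s2
s2 | .[1]0   read 1 → write 0, move left, go to s3
s3 | [.]00   read . → write 1, move right, go to s2
s2 | 1[0]0   read 0 → write 1, move left, go to s3
s3 | [1]10
The non-blank tape span at halt is 110.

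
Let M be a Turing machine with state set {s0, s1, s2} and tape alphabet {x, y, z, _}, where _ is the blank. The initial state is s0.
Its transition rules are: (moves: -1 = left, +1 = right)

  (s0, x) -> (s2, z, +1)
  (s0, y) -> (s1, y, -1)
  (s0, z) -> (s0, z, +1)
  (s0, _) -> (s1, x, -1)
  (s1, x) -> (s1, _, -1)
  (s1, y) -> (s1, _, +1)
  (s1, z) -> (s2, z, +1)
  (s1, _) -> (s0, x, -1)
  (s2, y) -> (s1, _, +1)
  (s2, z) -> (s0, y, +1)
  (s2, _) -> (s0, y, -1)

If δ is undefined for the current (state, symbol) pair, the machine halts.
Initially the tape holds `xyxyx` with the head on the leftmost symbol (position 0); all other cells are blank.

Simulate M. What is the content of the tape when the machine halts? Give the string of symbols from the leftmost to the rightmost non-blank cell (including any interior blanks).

state=s0 head=0 tape=[x]yxyx   (s0,x)→(s2,z,+1)
state=s2 head=1 tape=z[y]xyx   (s2,y)→(s1,_,+1)
state=s1 head=2 tape=z_[x]yx   (s1,x)→(s1,_,-1)
state=s1 head=1 tape=z[_]_yx   (s1,_)→(s0,x,-1)
state=s0 head=0 tape=[z]x_yx   (s0,z)→(s0,z,+1)
state=s0 head=1 tape=z[x]_yx   (s0,x)→(s2,z,+1)
state=s2 head=2 tape=zz[_]yx   (s2,_)→(s0,y,-1)
state=s0 head=1 tape=z[z]yyx   (s0,z)→(s0,z,+1)
state=s0 head=2 tape=zz[y]yx   (s0,y)→(s1,y,-1)
state=s1 head=1 tape=z[z]yyx   (s1,z)→(s2,z,+1)
state=s2 head=2 tape=zz[y]yx   (s2,y)→(s1,_,+1)
state=s1 head=3 tape=zz_[y]x   (s1,y)→(s1,_,+1)
state=s1 head=4 tape=zz__[x]   (s1,x)→(s1,_,-1)
state=s1 head=3 tape=zz_[_]_   (s1,_)→(s0,x,-1)
state=s0 head=2 tape=zz[_]x_   (s0,_)→(s1,x,-1)
state=s1 head=1 tape=z[z]xx_   (s1,z)→(s2,z,+1)
state=s2 head=2 tape=zz[x]x_
The non-blank tape span at halt is zzxx.

zzxx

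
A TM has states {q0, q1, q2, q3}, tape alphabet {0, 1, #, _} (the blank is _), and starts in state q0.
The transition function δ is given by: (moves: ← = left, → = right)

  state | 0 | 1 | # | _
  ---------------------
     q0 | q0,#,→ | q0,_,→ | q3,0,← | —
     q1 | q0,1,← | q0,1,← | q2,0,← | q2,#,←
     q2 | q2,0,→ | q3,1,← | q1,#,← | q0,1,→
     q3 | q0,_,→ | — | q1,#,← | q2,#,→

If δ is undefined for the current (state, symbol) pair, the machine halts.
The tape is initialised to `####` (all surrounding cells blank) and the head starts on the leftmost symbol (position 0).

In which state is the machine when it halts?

q0

q0 | __[#]###__   read # → write 0, move ←, go to q3
q3 | _[_]0###__   read _ → write #, move →, go to q2
q2 | _#[0]###__   read 0 → write 0, move →, go to q2
q2 | _#0[#]##__   read # → write #, move ←, go to q1
q1 | _#[0]###__   read 0 → write 1, move ←, go to q0
q0 | _[#]1###__   read # → write 0, move ←, go to q3
q3 | [_]01###__   read _ → write #, move →, go to q2
q2 | #[0]1###__   read 0 → write 0, move →, go to q2
q2 | #0[1]###__   read 1 → write 1, move ←, go to q3
q3 | #[0]1###__   read 0 → write _, move →, go to q0
q0 | #_[1]###__   read 1 → write _, move →, go to q0
q0 | #__[#]##__   read # → write 0, move ←, go to q3
q3 | #_[_]0##__   read _ → write #, move →, go to q2
q2 | #_#[0]##__   read 0 → write 0, move →, go to q2
q2 | #_#0[#]#__   read # → write #, move ←, go to q1
q1 | #_#[0]##__   read 0 → write 1, move ←, go to q0
q0 | #_[#]1##__   read # → write 0, move ←, go to q3
q3 | #[_]01##__   read _ → write #, move →, go to q2
q2 | ##[0]1##__   read 0 → write 0, move →, go to q2
q2 | ##0[1]##__   read 1 → write 1, move ←, go to q3
q3 | ##[0]1##__   read 0 → write _, move →, go to q0
q0 | ##_[1]##__   read 1 → write _, move →, go to q0
q0 | ##__[#]#__   read # → write 0, move ←, go to q3
q3 | ##_[_]0#__   read _ → write #, move →, go to q2
q2 | ##_#[0]#__   read 0 → write 0, move →, go to q2
q2 | ##_#0[#]__   read # → write #, move ←, go to q1
q1 | ##_#[0]#__   read 0 → write 1, move ←, go to q0
q0 | ##_[#]1#__   read # → write 0, move ←, go to q3
q3 | ##[_]01#__   read _ → write #, move →, go to q2
q2 | ###[0]1#__   read 0 → write 0, move →, go to q2
q2 | ###0[1]#__   read 1 → write 1, move ←, go to q3
q3 | ###[0]1#__   read 0 → write _, move →, go to q0
q0 | ###_[1]#__   read 1 → write _, move →, go to q0
q0 | ###__[#]__   read # → write 0, move ←, go to q3
q3 | ###_[_]0__   read _ → write #, move →, go to q2
q2 | ###_#[0]__   read 0 → write 0, move →, go to q2
q2 | ###_#0[_]_   read _ → write 1, move →, go to q0
q0 | ###_#01[_]
No transition is defined for (q0, _); M halts in state q0.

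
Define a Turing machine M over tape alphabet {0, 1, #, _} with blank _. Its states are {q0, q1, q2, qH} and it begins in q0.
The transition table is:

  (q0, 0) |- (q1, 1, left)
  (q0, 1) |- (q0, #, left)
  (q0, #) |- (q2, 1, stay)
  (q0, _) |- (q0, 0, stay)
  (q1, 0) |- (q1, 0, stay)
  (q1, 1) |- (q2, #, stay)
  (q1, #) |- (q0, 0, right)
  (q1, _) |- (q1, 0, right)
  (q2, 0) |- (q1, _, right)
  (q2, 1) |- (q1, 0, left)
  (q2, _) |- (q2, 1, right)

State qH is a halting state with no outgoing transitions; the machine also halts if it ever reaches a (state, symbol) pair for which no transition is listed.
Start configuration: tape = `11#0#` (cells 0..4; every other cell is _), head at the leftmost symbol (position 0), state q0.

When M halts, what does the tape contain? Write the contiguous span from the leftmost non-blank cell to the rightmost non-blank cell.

state=q0 head=0 tape=__[1]1#0#   (q0,1)→(q0,#,left)
state=q0 head=-1 tape=_[_]#1#0#   (q0,_)→(q0,0,stay)
state=q0 head=-1 tape=_[0]#1#0#   (q0,0)→(q1,1,left)
state=q1 head=-2 tape=[_]1#1#0#   (q1,_)→(q1,0,right)
state=q1 head=-1 tape=0[1]#1#0#   (q1,1)→(q2,#,stay)
state=q2 head=-1 tape=0[#]#1#0#
The non-blank tape span at halt is 0##1#0#.

0##1#0#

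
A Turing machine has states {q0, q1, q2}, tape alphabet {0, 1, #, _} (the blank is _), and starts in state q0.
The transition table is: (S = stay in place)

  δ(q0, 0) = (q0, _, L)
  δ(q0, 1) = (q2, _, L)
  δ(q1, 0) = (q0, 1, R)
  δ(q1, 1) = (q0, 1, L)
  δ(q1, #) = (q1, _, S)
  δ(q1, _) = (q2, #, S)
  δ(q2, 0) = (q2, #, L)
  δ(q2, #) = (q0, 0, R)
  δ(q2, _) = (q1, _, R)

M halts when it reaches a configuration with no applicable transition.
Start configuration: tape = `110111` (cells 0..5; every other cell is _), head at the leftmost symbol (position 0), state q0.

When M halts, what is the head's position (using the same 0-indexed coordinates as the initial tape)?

q0 | _[1]10111   read 1 → write _, move L, go to q2
q2 | [_]_10111   read _ → write _, move R, go to q1
q1 | _[_]10111   read _ → write #, move S, go to q2
q2 | _[#]10111   read # → write 0, move R, go to q0
q0 | _0[1]0111   read 1 → write _, move L, go to q2
q2 | _[0]_0111   read 0 → write #, move L, go to q2
q2 | [_]#_0111   read _ → write _, move R, go to q1
q1 | _[#]_0111   read # → write _, move S, go to q1
q1 | _[_]_0111   read _ → write #, move S, go to q2
q2 | _[#]_0111   read # → write 0, move R, go to q0
q0 | _0[_]0111
At halt the head is at cell 1.

1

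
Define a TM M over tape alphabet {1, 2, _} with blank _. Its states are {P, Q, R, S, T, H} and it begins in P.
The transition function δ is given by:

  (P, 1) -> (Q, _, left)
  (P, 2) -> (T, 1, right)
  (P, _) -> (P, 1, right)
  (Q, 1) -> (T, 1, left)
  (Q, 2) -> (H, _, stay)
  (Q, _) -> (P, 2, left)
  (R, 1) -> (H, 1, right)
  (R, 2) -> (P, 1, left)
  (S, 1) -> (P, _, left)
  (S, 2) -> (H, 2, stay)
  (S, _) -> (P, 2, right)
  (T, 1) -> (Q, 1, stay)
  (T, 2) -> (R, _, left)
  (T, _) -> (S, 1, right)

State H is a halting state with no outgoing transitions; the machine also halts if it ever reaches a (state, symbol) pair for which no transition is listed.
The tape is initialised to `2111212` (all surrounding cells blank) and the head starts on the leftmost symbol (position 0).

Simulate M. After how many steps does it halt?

15

P | ___[2]111212   read 2 → write 1, move right, go to T
T | ___1[1]11212   read 1 → write 1, move stay, go to Q
Q | ___1[1]11212   read 1 → write 1, move left, go to T
T | ___[1]111212   read 1 → write 1, move stay, go to Q
Q | ___[1]111212   read 1 → write 1, move left, go to T
T | __[_]1111212   read _ → write 1, move right, go to S
S | __1[1]111212   read 1 → write _, move left, go to P
P | __[1]_111212   read 1 → write _, move left, go to Q
Q | _[_]__111212   read _ → write 2, move left, go to P
P | [_]2__111212   read _ → write 1, move right, go to P
P | 1[2]__111212   read 2 → write 1, move right, go to T
T | 11[_]_111212   read _ → write 1, move right, go to S
S | 111[_]111212   read _ → write 2, move right, go to P
P | 1112[1]11212   read 1 → write _, move left, go to Q
Q | 111[2]_11212   read 2 → write _, move stay, go to H
H | 111[_]_11212
M halts after 15 transitions.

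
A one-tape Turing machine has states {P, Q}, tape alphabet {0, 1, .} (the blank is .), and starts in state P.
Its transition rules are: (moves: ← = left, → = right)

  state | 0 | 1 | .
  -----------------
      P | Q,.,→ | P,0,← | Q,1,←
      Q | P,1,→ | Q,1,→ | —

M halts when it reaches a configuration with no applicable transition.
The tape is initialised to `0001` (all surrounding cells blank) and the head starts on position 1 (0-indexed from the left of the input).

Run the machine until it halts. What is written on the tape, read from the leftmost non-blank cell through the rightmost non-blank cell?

P | ..0[0]01   read 0 → write ., move →, go to Q
Q | ..0.[0]1   read 0 → write 1, move →, go to P
P | ..0.1[1]   read 1 → write 0, move ←, go to P
P | ..0.[1]0   read 1 → write 0, move ←, go to P
P | ..0[.]00   read . → write 1, move ←, go to Q
Q | ..[0]100   read 0 → write 1, move →, go to P
P | ..1[1]00   read 1 → write 0, move ←, go to P
P | ..[1]000   read 1 → write 0, move ←, go to P
P | .[.]0000   read . → write 1, move ←, go to Q
Q | [.]10000
The non-blank tape span at halt is 10000.

10000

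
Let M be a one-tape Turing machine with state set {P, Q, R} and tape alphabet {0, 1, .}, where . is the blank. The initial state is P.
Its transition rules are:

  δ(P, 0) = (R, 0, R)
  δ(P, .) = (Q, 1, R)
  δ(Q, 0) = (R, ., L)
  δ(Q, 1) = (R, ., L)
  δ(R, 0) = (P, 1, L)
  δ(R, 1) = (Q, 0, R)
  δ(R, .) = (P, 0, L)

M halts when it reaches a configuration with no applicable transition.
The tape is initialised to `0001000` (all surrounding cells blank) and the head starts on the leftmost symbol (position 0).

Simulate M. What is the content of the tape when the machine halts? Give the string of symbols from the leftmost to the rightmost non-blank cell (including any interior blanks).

00.1000

state=P head=0 tape=[0]001000   (P,0)→(R,0,R)
state=R head=1 tape=0[0]01000   (R,0)→(P,1,L)
state=P head=0 tape=[0]101000   (P,0)→(R,0,R)
state=R head=1 tape=0[1]01000   (R,1)→(Q,0,R)
state=Q head=2 tape=00[0]1000   (Q,0)→(R,.,L)
state=R head=1 tape=0[0].1000   (R,0)→(P,1,L)
state=P head=0 tape=[0]1.1000   (P,0)→(R,0,R)
state=R head=1 tape=0[1].1000   (R,1)→(Q,0,R)
state=Q head=2 tape=00[.]1000
The non-blank tape span at halt is 00.1000.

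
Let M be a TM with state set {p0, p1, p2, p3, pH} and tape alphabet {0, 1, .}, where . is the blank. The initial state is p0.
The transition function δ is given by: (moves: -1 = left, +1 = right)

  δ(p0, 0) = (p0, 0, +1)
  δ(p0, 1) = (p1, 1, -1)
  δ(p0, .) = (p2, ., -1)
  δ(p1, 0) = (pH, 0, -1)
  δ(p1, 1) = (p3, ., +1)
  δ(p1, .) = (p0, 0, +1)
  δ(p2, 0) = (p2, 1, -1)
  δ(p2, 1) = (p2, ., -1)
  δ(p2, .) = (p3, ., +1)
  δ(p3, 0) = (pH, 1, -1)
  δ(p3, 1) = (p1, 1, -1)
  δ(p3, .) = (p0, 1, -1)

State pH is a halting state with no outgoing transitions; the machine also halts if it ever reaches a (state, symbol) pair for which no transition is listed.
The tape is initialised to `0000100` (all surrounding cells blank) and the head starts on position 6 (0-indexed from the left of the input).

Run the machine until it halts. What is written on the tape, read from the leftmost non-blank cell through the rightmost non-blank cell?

01111.11

state=p0 head=6 tape=..000010[0].   (p0,0)→(p0,0,+1)
state=p0 head=7 tape=..0000100[.]   (p0,.)→(p2,.,-1)
state=p2 head=6 tape=..000010[0].   (p2,0)→(p2,1,-1)
state=p2 head=5 tape=..00001[0]1.   (p2,0)→(p2,1,-1)
state=p2 head=4 tape=..0000[1]11.   (p2,1)→(p2,.,-1)
state=p2 head=3 tape=..000[0].11.   (p2,0)→(p2,1,-1)
state=p2 head=2 tape=..00[0]1.11.   (p2,0)→(p2,1,-1)
state=p2 head=1 tape=..0[0]11.11.   (p2,0)→(p2,1,-1)
state=p2 head=0 tape=..[0]111.11.   (p2,0)→(p2,1,-1)
state=p2 head=-1 tape=.[.]1111.11.   (p2,.)→(p3,.,+1)
state=p3 head=0 tape=..[1]111.11.   (p3,1)→(p1,1,-1)
state=p1 head=-1 tape=.[.]1111.11.   (p1,.)→(p0,0,+1)
state=p0 head=0 tape=.0[1]111.11.   (p0,1)→(p1,1,-1)
state=p1 head=-1 tape=.[0]1111.11.   (p1,0)→(pH,0,-1)
state=pH head=-2 tape=[.]01111.11.
The non-blank tape span at halt is 01111.11.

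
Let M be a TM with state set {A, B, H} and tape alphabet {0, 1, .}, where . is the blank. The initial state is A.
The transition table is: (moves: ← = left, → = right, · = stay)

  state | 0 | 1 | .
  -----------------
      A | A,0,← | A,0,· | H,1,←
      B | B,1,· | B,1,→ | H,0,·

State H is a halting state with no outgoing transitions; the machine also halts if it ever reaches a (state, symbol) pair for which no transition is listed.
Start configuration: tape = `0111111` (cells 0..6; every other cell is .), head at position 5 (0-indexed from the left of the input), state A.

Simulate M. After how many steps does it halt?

12

A | ..01111[1]1   read 1 → write 0, move ·, go to A
A | ..01111[0]1   read 0 → write 0, move ←, go to A
A | ..0111[1]01   read 1 → write 0, move ·, go to A
A | ..0111[0]01   read 0 → write 0, move ←, go to A
A | ..011[1]001   read 1 → write 0, move ·, go to A
A | ..011[0]001   read 0 → write 0, move ←, go to A
A | ..01[1]0001   read 1 → write 0, move ·, go to A
A | ..01[0]0001   read 0 → write 0, move ←, go to A
A | ..0[1]00001   read 1 → write 0, move ·, go to A
A | ..0[0]00001   read 0 → write 0, move ←, go to A
A | ..[0]000001   read 0 → write 0, move ←, go to A
A | .[.]0000001   read . → write 1, move ←, go to H
H | [.]10000001
M halts after 12 transitions.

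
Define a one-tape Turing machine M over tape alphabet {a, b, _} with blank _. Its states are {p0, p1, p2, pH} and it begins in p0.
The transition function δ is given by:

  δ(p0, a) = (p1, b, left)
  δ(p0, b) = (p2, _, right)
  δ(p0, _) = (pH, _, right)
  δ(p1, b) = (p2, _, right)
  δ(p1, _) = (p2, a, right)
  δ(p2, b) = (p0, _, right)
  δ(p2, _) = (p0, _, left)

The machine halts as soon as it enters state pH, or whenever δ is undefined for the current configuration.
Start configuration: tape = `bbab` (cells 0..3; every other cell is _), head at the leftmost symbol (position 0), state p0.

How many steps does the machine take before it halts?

8

p0 | [b]bab_   read b → write _, move right, go to p2
p2 | _[b]ab_   read b → write _, move right, go to p0
p0 | __[a]b_   read a → write b, move left, go to p1
p1 | _[_]bb_   read _ → write a, move right, go to p2
p2 | _a[b]b_   read b → write _, move right, go to p0
p0 | _a_[b]_   read b → write _, move right, go to p2
p2 | _a__[_]   read _ → write _, move left, go to p0
p0 | _a_[_]_   read _ → write _, move right, go to pH
pH | _a__[_]
M halts after 8 transitions.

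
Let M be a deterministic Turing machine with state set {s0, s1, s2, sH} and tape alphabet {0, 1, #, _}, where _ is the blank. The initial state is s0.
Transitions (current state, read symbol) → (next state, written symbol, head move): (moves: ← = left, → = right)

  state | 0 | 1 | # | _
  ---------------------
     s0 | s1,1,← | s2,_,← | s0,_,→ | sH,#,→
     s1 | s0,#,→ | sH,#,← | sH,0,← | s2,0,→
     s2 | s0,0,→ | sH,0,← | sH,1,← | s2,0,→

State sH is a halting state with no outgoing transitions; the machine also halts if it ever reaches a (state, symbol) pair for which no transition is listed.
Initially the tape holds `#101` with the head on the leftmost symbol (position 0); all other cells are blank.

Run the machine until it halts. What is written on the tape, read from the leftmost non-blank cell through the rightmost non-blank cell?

000#

s0 | [#]101_   read # → write _, move →, go to s0
s0 | _[1]01_   read 1 → write _, move ←, go to s2
s2 | [_]_01_   read _ → write 0, move →, go to s2
s2 | 0[_]01_   read _ → write 0, move →, go to s2
s2 | 00[0]1_   read 0 → write 0, move →, go to s0
s0 | 000[1]_   read 1 → write _, move ←, go to s2
s2 | 00[0]__   read 0 → write 0, move →, go to s0
s0 | 000[_]_   read _ → write #, move →, go to sH
sH | 000#[_]
The non-blank tape span at halt is 000#.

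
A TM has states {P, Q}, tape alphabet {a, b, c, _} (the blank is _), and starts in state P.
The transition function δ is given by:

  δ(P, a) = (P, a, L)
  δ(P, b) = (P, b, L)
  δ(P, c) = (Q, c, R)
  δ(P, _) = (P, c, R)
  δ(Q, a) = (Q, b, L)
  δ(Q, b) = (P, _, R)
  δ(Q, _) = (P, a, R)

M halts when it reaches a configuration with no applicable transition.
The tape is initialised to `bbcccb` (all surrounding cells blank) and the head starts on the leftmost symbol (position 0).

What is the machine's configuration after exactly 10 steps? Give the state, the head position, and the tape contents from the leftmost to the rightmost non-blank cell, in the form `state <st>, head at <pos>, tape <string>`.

state=P head=0 tape=_[b]bcccb   (P,b)→(P,b,L)
state=P head=-1 tape=[_]bbcccb   (P,_)→(P,c,R)
state=P head=0 tape=c[b]bcccb   (P,b)→(P,b,L)
state=P head=-1 tape=[c]bbcccb   (P,c)→(Q,c,R)
state=Q head=0 tape=c[b]bcccb   (Q,b)→(P,_,R)
state=P head=1 tape=c_[b]cccb   (P,b)→(P,b,L)
state=P head=0 tape=c[_]bcccb   (P,_)→(P,c,R)
state=P head=1 tape=cc[b]cccb   (P,b)→(P,b,L)
state=P head=0 tape=c[c]bcccb   (P,c)→(Q,c,R)
state=Q head=1 tape=cc[b]cccb   (Q,b)→(P,_,R)
state=P head=2 tape=cc_[c]ccb
After 10 steps: state P, head at 2, tape cc_cccb.

state P, head at 2, tape cc_cccb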